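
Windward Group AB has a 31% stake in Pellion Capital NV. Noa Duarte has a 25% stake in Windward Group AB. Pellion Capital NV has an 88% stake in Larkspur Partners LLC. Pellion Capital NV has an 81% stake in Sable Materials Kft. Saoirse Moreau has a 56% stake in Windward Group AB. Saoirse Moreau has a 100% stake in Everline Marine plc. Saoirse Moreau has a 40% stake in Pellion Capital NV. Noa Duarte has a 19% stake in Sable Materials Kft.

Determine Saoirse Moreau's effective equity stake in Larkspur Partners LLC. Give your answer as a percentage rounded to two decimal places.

50.48%

Saoirse reaches Larkspur along 2 paths.
Via Pellion: 40% × 88% = 35.2%.
Via Windward → Pellion: 56% × 31% × 88% = 15.2768%.
Total: 35.2% + 15.2768% = 50.4768%.
Rounded: 50.48%.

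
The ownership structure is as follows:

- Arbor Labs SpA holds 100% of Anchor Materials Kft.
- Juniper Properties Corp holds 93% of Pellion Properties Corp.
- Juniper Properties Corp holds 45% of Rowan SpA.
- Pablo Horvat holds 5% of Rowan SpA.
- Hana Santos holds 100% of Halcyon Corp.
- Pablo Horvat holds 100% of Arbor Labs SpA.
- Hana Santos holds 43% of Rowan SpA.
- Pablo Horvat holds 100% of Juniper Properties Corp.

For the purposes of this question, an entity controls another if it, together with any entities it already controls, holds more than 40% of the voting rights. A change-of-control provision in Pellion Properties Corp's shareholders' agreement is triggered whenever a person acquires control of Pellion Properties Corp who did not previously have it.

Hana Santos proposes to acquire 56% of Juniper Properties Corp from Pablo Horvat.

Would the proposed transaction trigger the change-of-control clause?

Yes

The purchase adds only to Hana's holdings (Pablo's stake shrinks), so Hana is the only person who could newly come to control Pellion.
Hana holds 100% of Halcyon, so Hana controls Halcyon.
Hana holds 43% of Rowan, so Hana controls Rowan.
Neither Hana nor any entity Hana controls holds any voting interest in Pellion.
So before the transaction, Hana does not control Pellion.
After the purchase, Hana holds 56% of Juniper directly, and Pablo's stake falls to 44%.
Hana holds 56% of Juniper, so Hana controls Juniper.
Juniper holds 93% of Pellion, so Hana controls Pellion.
Hana did not control Pellion before and does after, so the clause is triggered.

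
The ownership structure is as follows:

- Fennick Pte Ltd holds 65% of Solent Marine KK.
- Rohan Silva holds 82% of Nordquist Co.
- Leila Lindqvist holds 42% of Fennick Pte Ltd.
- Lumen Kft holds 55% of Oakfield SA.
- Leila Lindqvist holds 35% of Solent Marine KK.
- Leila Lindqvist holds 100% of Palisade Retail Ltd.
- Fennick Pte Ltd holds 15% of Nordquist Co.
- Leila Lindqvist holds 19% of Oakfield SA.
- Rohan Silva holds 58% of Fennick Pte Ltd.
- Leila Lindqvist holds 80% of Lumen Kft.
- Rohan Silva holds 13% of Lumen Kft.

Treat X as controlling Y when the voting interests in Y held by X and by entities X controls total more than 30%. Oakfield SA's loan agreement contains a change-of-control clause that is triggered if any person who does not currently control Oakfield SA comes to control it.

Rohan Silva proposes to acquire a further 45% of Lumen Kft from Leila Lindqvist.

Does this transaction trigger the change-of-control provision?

Yes

The purchase adds only to Rohan's holdings (Leila's stake shrinks), so Rohan is the only person who could newly come to control Oakfield.
Rohan holds 58% of Fennick, so Rohan controls Fennick.
Fennick holds 65% of Solent, so Rohan controls Solent.
Fennick and Rohan together hold 15% + 82% = 97% of Nordquist, so Rohan controls Nordquist.
Neither Rohan nor any entity Rohan controls holds any voting interest in Oakfield.
So before the transaction, Rohan does not control Oakfield.
After the purchase, Rohan's direct stake in Lumen rises to 13% + 45% = 58%, and Leila's stake falls to 35%.
Rohan holds 58% of Lumen, so Rohan controls Lumen.
Lumen holds 55% of Oakfield, so Rohan controls Oakfield.
Rohan did not control Oakfield before and does after, so the clause is triggered.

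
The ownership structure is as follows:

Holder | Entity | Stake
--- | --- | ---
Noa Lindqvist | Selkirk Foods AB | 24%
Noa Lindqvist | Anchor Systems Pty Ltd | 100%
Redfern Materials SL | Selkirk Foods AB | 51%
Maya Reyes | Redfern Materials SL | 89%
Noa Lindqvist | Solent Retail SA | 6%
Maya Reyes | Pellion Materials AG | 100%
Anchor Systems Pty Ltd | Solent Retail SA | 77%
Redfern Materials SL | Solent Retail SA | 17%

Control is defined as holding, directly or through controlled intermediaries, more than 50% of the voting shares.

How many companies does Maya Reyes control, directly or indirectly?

Maya holds 89% of Redfern, so Maya controls Redfern.
Maya holds 100% of Pellion, so Maya controls Pellion.
Redfern holds 51% of Selkirk, so Maya controls Selkirk.
No other company's threshold is met.
Maya controls 3 companies.

3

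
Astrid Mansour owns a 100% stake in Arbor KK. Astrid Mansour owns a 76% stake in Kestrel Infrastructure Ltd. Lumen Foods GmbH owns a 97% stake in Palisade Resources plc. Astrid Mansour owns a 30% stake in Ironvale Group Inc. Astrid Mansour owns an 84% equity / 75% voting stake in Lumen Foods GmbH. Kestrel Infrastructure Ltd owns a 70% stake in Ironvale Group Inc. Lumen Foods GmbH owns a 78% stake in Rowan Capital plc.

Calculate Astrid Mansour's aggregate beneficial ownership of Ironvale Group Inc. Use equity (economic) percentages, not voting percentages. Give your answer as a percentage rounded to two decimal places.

83.20%

Astrid reaches Ironvale along 2 paths.
Direct stake: 30% = 30%.
Via Kestrel: 76% × 70% = 53.2%.
Total: 30% + 53.2% = 83.2%.
Rounded: 83.20%.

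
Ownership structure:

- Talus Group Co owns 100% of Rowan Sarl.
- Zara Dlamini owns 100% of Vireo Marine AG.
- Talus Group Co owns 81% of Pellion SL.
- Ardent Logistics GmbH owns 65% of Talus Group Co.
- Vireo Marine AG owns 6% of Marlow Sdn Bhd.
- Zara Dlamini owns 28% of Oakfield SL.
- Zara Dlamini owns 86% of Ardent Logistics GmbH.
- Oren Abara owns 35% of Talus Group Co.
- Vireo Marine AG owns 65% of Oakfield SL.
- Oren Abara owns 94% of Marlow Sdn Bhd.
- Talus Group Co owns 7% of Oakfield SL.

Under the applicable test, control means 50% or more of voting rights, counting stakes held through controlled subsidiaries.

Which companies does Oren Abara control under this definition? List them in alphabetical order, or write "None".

Oren holds 94% of Marlow, so Oren controls Marlow.
No other company's threshold is met.

Marlow Sdn Bhd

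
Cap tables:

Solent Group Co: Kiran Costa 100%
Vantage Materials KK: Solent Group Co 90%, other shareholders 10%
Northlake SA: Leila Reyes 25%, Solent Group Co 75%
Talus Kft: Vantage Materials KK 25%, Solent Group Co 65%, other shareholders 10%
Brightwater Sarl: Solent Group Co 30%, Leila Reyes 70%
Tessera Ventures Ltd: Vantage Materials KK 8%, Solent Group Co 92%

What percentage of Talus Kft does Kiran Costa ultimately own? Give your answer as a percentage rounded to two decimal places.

Kiran reaches Talus along 2 paths.
Via Solent → Vantage: 100% × 90% × 25% = 22.5%.
Via Solent: 100% × 65% = 65%.
Total: 22.5% + 65% = 87.5%.
Rounded: 87.50%.

87.50%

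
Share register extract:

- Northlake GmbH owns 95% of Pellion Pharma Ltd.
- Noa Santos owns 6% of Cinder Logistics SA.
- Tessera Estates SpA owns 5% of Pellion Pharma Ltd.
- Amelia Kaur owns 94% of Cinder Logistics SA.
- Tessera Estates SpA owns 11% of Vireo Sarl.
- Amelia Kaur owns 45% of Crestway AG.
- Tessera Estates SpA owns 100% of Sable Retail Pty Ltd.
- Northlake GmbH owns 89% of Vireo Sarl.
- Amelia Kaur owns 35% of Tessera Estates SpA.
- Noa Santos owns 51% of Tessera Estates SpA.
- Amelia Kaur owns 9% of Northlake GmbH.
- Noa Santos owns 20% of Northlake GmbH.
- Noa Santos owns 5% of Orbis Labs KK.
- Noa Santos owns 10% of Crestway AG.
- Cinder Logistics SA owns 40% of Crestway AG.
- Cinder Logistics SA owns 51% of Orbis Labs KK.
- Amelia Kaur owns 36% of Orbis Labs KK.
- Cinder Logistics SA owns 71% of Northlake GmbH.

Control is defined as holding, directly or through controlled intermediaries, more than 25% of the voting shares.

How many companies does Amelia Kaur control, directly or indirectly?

Amelia holds 35% of Tessera, so Amelia controls Tessera.
Amelia holds 94% of Cinder, so Amelia controls Cinder.
Cinder and Amelia together hold 71% + 9% = 80% of Northlake, so Amelia controls Northlake.
Amelia and Cinder together hold 36% + 51% = 87% of Orbis, so Amelia controls Orbis.
Northlake and Tessera together hold 95% + 5% = 100% of Pellion, so Amelia controls Pellion.
Amelia and Cinder together hold 45% + 40% = 85% of Crestway, so Amelia controls Crestway.
Tessera holds 100% of Sable, so Amelia controls Sable.
Tessera and Northlake together hold 11% + 89% = 100% of Vireo, so Amelia controls Vireo.
Amelia controls 8 companies.

8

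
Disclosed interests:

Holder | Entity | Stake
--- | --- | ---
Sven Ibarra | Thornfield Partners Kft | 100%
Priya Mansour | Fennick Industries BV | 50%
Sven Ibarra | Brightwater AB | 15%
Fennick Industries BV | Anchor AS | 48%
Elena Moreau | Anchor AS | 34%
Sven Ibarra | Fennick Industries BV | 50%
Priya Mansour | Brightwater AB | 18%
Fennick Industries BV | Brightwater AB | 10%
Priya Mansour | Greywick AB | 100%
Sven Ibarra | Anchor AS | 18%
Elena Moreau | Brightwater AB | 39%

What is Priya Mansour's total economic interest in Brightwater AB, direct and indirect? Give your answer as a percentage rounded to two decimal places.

23.00%

Priya reaches Brightwater along 2 paths.
Direct stake: 18% = 18%.
Via Fennick: 50% × 10% = 5%.
Total: 18% + 5% = 23%.
Rounded: 23.00%.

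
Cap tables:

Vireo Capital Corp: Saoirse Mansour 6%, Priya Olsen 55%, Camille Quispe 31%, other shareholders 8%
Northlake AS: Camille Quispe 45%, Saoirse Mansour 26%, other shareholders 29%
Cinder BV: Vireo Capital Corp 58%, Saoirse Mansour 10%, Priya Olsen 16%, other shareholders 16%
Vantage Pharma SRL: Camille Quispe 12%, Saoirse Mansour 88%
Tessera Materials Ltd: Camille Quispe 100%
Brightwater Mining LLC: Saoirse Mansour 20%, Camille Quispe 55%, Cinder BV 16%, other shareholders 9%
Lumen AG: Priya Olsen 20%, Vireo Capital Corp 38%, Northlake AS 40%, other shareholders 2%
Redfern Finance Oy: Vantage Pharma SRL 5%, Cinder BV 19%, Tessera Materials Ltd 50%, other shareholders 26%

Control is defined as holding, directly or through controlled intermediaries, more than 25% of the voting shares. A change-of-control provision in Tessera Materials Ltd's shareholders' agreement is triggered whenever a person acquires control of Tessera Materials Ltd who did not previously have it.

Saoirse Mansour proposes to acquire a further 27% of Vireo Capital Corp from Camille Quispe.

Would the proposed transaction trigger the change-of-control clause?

No

The purchase adds only to Saoirse's holdings (Camille's stake shrinks), so Saoirse is the only person who could newly come to control Tessera.
Saoirse holds 26% of Northlake, so Saoirse controls Northlake.
Saoirse holds 88% of Vantage, so Saoirse controls Vantage.
Northlake holds 40% of Lumen, so Saoirse controls Lumen.
Neither Saoirse nor any entity Saoirse controls holds any voting interest in Tessera.
So before the transaction, Saoirse does not control Tessera.
After the purchase, Saoirse's direct stake in Vireo rises to 6% + 27% = 33%, and Camille's stake falls to 4%.
Saoirse holds 33% of Vireo, so Saoirse controls Vireo.
Vireo and Saoirse together hold 58% + 10% = 68% of Cinder, so Saoirse controls Cinder.
Saoirse and Cinder together hold 20% + 16% = 36% of Brightwater, so Saoirse controls Brightwater.
Vireo and Northlake together hold 38% + 40% = 78% of Lumen, so Saoirse controls Lumen.
After the transaction, neither Saoirse nor any entity Saoirse controls holds a voting interest in Tessera, so Saoirse still does not control it.
No new person acquires control, so the clause is not triggered.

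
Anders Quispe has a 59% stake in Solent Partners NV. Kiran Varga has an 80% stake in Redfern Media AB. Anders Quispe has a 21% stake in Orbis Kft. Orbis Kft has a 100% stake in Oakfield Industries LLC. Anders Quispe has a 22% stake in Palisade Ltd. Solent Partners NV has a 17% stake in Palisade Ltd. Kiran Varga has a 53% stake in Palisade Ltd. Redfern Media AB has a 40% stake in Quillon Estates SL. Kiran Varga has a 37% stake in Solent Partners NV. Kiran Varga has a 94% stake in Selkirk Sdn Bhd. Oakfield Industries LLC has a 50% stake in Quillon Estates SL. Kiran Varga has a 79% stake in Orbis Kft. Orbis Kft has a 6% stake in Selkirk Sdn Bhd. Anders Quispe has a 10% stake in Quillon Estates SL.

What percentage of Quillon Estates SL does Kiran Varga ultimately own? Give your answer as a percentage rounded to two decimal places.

Kiran reaches Quillon along 2 paths.
Via Orbis → Oakfield: 79% × 100% × 50% = 39.5%.
Via Redfern: 80% × 40% = 32%.
Total: 39.5% + 32% = 71.5%.
Rounded: 71.50%.

71.50%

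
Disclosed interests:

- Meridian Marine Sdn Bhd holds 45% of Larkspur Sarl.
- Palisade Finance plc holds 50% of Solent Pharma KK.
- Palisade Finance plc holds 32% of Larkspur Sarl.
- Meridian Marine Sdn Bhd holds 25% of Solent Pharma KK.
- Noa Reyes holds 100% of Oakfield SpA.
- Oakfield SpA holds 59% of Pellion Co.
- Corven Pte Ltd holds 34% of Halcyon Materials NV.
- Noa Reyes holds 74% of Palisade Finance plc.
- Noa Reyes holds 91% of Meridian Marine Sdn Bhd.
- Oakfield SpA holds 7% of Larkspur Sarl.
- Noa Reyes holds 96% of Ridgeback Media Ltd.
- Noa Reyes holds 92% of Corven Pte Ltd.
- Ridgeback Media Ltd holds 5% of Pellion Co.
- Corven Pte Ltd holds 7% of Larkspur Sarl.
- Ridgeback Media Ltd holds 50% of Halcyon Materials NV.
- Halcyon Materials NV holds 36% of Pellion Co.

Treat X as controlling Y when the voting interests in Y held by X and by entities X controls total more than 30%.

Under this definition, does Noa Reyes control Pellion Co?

Yes

Noa holds 100% of Oakfield, so Noa controls Oakfield.
Noa holds 92% of Corven, so Noa controls Corven.
Noa holds 96% of Ridgeback, so Noa controls Ridgeback.
Ridgeback and Corven together hold 50% + 34% = 84% of Halcyon, so Noa controls Halcyon.
Halcyon and Ridgeback and Oakfield together hold 36% + 5% + 59% = 100% of Pellion, so Noa controls Pellion.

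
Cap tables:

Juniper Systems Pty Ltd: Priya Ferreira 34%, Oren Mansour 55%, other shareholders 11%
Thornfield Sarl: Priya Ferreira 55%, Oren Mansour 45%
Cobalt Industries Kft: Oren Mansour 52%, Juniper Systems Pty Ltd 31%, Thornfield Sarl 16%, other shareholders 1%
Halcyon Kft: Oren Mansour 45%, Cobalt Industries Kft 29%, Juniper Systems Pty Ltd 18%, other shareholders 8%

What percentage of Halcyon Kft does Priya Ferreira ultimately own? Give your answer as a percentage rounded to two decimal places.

11.73%

Priya reaches Halcyon along 3 paths.
Via Juniper → Cobalt: 34% × 31% × 29% = 3.0566%.
Via Thornfield → Cobalt: 55% × 16% × 29% = 2.552%.
Via Juniper: 34% × 18% = 6.12%.
Total: 3.0566% + 2.552% + 6.12% = 11.7286%.
Rounded: 11.73%.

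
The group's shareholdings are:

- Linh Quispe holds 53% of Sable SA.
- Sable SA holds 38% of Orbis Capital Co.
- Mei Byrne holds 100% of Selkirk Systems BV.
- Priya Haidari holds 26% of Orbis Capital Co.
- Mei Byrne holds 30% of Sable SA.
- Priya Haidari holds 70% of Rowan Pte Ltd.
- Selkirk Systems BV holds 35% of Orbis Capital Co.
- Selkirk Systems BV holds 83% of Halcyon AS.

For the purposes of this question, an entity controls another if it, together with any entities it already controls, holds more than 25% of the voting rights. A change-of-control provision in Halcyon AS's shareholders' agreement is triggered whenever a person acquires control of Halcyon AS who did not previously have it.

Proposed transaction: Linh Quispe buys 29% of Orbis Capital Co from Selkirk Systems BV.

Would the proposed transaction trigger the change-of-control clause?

No

The purchase adds only to Linh's holdings (Selkirk's stake shrinks), so Linh is the only person who could newly come to control Halcyon.
Linh holds 53% of Sable, so Linh controls Sable.
Sable holds 38% of Orbis, so Linh controls Orbis.
Neither Linh nor any entity Linh controls holds any voting interest in Halcyon.
So before the transaction, Linh does not control Halcyon.
After the purchase, Linh holds 29% of Orbis directly, and Selkirk's stake falls to 6%.
Sable and Linh together hold 38% + 29% = 67% of Orbis, so Linh controls Orbis.
After the transaction, neither Linh nor any entity Linh controls holds a voting interest in Halcyon, so Linh still does not control it.
No new person acquires control, so the clause is not triggered.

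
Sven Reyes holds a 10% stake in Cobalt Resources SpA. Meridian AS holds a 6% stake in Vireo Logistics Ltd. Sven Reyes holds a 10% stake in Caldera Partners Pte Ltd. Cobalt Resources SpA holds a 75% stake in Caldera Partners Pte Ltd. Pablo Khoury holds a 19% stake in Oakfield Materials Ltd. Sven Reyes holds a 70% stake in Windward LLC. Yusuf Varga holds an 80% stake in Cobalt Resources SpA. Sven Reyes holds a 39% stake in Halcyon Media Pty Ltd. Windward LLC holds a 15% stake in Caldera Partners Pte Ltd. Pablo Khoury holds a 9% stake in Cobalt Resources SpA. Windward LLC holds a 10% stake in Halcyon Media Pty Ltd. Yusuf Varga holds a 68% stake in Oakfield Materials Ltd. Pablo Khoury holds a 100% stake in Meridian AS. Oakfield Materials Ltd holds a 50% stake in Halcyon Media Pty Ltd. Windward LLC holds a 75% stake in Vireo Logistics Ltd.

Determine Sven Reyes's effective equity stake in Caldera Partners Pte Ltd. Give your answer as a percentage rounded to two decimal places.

Sven reaches Caldera along 3 paths.
Via Windward: 70% × 15% = 10.5%.
Direct stake: 10% = 10%.
Via Cobalt: 10% × 75% = 7.5%.
Total: 10.5% + 10% + 7.5% = 28%.
Rounded: 28.00%.

28.00%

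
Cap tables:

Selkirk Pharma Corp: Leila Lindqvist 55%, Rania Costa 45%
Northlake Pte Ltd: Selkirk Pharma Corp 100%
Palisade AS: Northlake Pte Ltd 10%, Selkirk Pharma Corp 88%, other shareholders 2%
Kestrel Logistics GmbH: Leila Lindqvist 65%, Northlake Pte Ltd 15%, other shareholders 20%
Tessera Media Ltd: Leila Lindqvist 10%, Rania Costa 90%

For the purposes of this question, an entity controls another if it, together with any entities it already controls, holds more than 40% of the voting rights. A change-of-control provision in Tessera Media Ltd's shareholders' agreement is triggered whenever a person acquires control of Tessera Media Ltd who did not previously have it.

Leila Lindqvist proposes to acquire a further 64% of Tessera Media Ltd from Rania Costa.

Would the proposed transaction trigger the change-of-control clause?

Yes

The purchase adds only to Leila's holdings (Rania's stake shrinks), so Leila is the only person who could newly come to control Tessera.
Leila holds 55% of Selkirk, so Leila controls Selkirk.
Selkirk holds 100% of Northlake, so Leila controls Northlake.
Northlake and Selkirk together hold 10% + 88% = 98% of Palisade, so Leila controls Palisade.
Leila and Northlake together hold 65% + 15% = 80% of Kestrel, so Leila controls Kestrel.
In Tessera, Leila's side holds only 10%, not > 40%.
So before the transaction, Leila does not control Tessera.
After the purchase, Leila's direct stake in Tessera rises to 10% + 64% = 74%, and Rania's stake falls to 26%.
Leila holds 74% of Tessera, so Leila controls Tessera.
Leila did not control Tessera before and does after, so the clause is triggered.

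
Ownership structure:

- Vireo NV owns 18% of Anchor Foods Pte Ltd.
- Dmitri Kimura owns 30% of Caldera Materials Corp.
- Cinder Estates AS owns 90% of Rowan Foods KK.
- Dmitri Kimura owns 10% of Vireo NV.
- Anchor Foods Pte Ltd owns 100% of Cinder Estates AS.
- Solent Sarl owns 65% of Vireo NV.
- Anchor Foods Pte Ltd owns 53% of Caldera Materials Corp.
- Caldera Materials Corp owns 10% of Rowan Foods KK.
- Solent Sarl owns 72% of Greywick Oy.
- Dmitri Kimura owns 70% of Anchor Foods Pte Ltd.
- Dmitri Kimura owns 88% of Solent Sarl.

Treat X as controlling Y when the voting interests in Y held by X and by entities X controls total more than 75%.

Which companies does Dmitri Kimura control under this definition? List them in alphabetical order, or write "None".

Dmitri holds 88% of Solent, so Dmitri controls Solent.
No other company's threshold is met.

Solent Sarl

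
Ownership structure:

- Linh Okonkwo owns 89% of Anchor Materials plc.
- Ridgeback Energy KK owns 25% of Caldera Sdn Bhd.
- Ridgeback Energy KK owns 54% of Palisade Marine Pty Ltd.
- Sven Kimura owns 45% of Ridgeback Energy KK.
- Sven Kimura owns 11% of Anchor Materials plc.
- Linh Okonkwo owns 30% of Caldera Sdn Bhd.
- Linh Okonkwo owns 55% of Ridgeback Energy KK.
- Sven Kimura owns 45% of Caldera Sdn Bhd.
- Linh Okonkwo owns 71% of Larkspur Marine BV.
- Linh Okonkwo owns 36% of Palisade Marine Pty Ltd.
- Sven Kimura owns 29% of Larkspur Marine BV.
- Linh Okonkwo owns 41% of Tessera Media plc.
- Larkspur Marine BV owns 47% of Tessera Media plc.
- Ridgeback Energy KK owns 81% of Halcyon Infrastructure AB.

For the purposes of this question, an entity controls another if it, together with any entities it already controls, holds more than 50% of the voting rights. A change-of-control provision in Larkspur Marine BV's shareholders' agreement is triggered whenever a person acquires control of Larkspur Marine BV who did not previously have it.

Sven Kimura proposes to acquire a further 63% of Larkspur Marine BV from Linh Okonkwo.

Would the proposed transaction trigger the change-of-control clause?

Yes

The purchase adds only to Sven's holdings (Linh's stake shrinks), so Sven is the only person who could newly come to control Larkspur.
Sven's largest direct stake is 45% in Ridgeback, which does not meet the threshold, so Sven controls no company.
In Larkspur, Sven's side holds only 29%, not > 50%.
So before the transaction, Sven does not control Larkspur.
After the purchase, Sven's direct stake in Larkspur rises to 29% + 63% = 92%, and Linh's stake falls to 8%.
Sven holds 92% of Larkspur, so Sven controls Larkspur.
Sven did not control Larkspur before and does after, so the clause is triggered.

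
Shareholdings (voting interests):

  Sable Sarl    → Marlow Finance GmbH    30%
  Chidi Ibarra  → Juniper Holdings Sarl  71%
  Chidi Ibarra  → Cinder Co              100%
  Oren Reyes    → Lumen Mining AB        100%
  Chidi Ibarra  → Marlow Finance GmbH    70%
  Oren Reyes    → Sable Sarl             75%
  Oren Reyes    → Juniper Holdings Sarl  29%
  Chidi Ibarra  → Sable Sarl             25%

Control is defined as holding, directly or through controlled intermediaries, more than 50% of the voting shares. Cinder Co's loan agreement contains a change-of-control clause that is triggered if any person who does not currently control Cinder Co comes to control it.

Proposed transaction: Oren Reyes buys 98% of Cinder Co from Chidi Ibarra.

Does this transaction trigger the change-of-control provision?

The purchase adds only to Oren's holdings (Chidi's stake shrinks), so Oren is the only person who could newly come to control Cinder.
Oren holds 75% of Sable, so Oren controls Sable.
Oren holds 100% of Lumen, so Oren controls Lumen.
Neither Oren nor any entity Oren controls holds any voting interest in Cinder.
So before the transaction, Oren does not control Cinder.
After the purchase, Oren holds 98% of Cinder directly, and Chidi's stake falls to 2%.
Oren holds 98% of Cinder, so Oren controls Cinder.
Oren did not control Cinder before and does after, so the clause is triggered.

Yes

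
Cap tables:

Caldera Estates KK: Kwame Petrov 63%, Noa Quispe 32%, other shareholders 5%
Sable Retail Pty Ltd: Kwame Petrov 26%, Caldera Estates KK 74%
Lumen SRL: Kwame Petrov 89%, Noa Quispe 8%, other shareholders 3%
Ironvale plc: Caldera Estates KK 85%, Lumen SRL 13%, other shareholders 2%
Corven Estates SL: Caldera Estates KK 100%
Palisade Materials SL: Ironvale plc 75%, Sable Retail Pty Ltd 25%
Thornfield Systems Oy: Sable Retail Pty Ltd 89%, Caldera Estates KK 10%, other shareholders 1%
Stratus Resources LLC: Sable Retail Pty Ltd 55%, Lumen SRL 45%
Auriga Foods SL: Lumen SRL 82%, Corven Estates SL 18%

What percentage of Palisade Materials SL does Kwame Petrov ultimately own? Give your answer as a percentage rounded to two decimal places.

67.00%

Kwame reaches Palisade along 4 paths.
Via Caldera → Ironvale: 63% × 85% × 75% = 40.1625%.
Via Lumen → Ironvale: 89% × 13% × 75% = 8.6775%.
Via Sable: 26% × 25% = 6.5%.
Via Caldera → Sable: 63% × 74% × 25% = 11.655%.
Total: 40.1625% + 8.6775% + 6.5% + 11.655% = 66.995%.
Rounded: 67.00%.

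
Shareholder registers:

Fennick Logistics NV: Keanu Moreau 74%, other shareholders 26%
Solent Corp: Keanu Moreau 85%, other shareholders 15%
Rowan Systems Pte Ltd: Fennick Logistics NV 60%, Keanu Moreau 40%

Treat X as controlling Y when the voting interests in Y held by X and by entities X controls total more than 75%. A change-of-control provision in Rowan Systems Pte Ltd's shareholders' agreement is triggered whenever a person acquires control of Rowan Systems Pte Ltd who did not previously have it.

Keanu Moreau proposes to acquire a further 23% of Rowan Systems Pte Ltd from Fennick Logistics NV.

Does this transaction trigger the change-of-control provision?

No

The purchase adds only to Keanu's holdings (Fennick's stake shrinks), so Keanu is the only person who could newly come to control Rowan.
Keanu holds 85% of Solent, so Keanu controls Solent.
In Rowan, Keanu's side holds only 40%, not > 75%.
So before the transaction, Keanu does not control Rowan.
After the purchase, Keanu's direct stake in Rowan rises to 40% + 23% = 63%, and Fennick's stake falls to 37%.
After the transaction, Keanu's side holds 63% of Rowan, not > 75%, so Keanu still does not control Rowan.
No new person acquires control, so the clause is not triggered.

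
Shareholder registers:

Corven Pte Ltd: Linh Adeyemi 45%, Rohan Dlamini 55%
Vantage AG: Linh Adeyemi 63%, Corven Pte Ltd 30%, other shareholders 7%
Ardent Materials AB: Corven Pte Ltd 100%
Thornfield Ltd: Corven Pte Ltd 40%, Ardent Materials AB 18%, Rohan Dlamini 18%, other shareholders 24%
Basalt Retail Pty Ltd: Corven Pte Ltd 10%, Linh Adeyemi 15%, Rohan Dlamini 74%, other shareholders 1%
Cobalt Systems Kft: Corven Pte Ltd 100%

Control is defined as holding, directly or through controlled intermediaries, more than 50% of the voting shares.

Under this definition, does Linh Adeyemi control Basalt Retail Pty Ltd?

Linh holds 63% of Vantage, so Linh controls Vantage.
In Basalt, Linh's side holds only 15%, not > 50%.
So Linh does not control Basalt.

No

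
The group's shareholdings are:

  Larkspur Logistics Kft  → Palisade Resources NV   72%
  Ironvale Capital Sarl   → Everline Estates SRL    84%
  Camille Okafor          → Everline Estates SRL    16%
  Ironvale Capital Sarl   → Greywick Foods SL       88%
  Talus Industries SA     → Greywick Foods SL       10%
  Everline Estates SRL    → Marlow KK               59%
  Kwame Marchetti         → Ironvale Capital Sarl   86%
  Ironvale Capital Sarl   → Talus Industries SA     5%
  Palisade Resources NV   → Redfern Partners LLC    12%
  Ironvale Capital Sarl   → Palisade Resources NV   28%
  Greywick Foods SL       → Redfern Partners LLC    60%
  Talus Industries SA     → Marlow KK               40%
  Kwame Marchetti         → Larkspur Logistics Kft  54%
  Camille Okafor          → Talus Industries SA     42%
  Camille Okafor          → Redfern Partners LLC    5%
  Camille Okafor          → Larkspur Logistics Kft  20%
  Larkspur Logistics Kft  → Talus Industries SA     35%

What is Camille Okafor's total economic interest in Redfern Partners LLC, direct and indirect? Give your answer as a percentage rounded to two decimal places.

9.67%

Camille reaches Redfern along 4 paths.
Direct stake: 5% = 5%.
Via Larkspur → Palisade: 20% × 72% × 12% = 1.728%.
Via Larkspur → Talus → Greywick: 20% × 35% × 10% × 60% = 0.42%.
Via Talus → Greywick: 42% × 10% × 60% = 2.52%.
Total: 5% + 1.728% + 0.42% + 2.52% = 9.668%.
Rounded: 9.67%.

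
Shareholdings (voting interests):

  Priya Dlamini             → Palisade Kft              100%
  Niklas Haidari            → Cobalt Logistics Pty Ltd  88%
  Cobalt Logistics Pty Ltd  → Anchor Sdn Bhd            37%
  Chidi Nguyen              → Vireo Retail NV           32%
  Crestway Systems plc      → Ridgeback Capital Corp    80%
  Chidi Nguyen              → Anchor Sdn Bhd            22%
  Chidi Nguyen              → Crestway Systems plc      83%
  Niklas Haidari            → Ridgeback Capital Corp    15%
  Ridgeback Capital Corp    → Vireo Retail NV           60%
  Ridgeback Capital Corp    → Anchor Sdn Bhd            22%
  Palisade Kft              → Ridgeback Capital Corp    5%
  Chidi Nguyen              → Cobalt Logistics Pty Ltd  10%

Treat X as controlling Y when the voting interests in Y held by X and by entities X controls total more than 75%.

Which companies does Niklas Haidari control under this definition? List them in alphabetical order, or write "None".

Niklas holds 88% of Cobalt, so Niklas controls Cobalt.
No other company's threshold is met.

Cobalt Logistics Pty Ltd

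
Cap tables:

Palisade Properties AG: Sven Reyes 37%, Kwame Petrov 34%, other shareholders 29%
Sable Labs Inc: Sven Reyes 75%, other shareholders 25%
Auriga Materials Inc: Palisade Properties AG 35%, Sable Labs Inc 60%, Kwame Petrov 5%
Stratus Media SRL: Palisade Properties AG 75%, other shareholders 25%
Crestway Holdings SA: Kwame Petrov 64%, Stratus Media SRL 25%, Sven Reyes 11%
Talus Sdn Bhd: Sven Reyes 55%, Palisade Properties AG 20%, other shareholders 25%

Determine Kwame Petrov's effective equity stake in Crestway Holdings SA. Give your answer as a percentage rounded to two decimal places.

Kwame reaches Crestway along 2 paths.
Direct stake: 64% = 64%.
Via Palisade → Stratus: 34% × 75% × 25% = 6.375%.
Total: 64% + 6.375% = 70.375%.
Rounded: 70.38%.

70.38%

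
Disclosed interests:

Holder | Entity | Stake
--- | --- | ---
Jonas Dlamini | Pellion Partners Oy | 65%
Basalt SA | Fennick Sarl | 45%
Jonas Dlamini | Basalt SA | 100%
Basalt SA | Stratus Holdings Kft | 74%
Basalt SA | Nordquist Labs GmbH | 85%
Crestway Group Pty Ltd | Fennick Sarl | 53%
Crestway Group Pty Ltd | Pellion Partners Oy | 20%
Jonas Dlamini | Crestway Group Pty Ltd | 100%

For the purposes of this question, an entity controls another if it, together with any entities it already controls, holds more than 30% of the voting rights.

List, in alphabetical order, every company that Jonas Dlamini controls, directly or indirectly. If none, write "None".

Basalt SA, Crestway Group Pty Ltd, Fennick Sarl, Nordquist Labs GmbH, Pellion Partners Oy, Stratus Holdings Kft

Jonas holds 100% of Crestway, so Jonas controls Crestway.
Jonas holds 100% of Basalt, so Jonas controls Basalt.
Basalt and Crestway together hold 45% + 53% = 98% of Fennick, so Jonas controls Fennick.
Basalt holds 74% of Stratus, so Jonas controls Stratus.
Jonas and Crestway together hold 65% + 20% = 85% of Pellion, so Jonas controls Pellion.
Basalt holds 85% of Nordquist, so Jonas controls Nordquist.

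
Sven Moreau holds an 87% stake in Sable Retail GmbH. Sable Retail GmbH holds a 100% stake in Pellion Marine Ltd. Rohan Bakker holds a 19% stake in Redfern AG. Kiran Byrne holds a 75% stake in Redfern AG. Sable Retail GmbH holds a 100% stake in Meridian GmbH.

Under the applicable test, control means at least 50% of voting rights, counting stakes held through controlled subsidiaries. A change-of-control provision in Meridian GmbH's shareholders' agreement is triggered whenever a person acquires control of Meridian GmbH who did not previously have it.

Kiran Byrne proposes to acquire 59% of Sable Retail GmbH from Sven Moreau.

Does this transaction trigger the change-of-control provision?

The purchase adds only to Kiran's holdings (Sven's stake shrinks), so Kiran is the only person who could newly come to control Meridian.
Kiran holds 75% of Redfern, so Kiran controls Redfern.
Neither Kiran nor any entity Kiran controls holds any voting interest in Meridian.
So before the transaction, Kiran does not control Meridian.
After the purchase, Kiran holds 59% of Sable directly, and Sven's stake falls to 28%.
Kiran holds 59% of Sable, so Kiran controls Sable.
Sable holds 100% of Meridian, so Kiran controls Meridian.
Kiran did not control Meridian before and does after, so the clause is triggered.

Yes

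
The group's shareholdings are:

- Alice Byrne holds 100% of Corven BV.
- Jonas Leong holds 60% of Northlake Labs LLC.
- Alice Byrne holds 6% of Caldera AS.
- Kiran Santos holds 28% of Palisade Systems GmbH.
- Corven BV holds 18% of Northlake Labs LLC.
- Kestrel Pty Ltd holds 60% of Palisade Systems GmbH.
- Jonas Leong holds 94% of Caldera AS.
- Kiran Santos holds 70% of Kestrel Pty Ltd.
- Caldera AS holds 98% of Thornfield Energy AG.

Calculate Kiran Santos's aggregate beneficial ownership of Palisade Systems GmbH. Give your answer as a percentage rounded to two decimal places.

70.00%

Kiran reaches Palisade along 2 paths.
Direct stake: 28% = 28%.
Via Kestrel: 70% × 60% = 42%.
Total: 28% + 42% = 70%.
Rounded: 70.00%.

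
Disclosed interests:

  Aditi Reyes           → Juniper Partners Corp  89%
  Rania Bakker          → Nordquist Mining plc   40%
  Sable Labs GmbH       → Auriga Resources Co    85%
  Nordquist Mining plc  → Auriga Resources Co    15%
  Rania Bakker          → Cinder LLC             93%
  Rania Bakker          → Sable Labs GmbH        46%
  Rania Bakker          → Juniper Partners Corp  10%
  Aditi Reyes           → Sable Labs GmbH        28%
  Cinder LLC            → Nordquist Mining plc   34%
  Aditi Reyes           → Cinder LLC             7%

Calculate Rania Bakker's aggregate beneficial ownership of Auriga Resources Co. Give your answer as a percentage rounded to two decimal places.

49.84%

Rania reaches Auriga along 3 paths.
Via Cinder → Nordquist: 93% × 34% × 15% = 4.743%.
Via Nordquist: 40% × 15% = 6%.
Via Sable: 46% × 85% = 39.1%.
Total: 4.743% + 6% + 39.1% = 49.843%.
Rounded: 49.84%.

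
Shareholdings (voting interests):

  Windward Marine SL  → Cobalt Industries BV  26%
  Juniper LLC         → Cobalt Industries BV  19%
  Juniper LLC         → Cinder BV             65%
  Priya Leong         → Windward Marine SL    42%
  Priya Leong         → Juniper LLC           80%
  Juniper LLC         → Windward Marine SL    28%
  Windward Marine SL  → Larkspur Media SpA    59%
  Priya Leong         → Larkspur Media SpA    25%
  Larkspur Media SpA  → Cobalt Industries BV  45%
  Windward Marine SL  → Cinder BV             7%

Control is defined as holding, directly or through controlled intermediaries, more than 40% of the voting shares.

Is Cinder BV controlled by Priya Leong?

Priya holds 80% of Juniper, so Priya controls Juniper.
Juniper and Priya together hold 28% + 42% = 70% of Windward, so Priya controls Windward.
Juniper and Windward together hold 65% + 7% = 72% of Cinder, so Priya controls Cinder.

Yes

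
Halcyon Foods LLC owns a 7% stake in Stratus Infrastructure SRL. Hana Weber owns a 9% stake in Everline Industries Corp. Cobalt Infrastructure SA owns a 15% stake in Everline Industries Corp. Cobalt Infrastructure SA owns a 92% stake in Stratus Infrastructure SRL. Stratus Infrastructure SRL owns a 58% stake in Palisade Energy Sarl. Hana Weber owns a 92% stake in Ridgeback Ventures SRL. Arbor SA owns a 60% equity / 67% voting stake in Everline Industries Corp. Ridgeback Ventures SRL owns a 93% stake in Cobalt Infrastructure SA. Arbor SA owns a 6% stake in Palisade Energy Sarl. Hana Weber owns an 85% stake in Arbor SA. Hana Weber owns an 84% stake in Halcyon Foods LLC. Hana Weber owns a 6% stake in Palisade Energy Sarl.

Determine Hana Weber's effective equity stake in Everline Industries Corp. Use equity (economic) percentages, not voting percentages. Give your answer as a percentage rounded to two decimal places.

Hana reaches Everline along 3 paths.
Direct stake: 9% = 9%.
Via Arbor: 85% × 60% = 51%.
Via Ridgeback → Cobalt: 92% × 93% × 15% = 12.834%.
Total: 9% + 51% + 12.834% = 72.834%.
Rounded: 72.83%.

72.83%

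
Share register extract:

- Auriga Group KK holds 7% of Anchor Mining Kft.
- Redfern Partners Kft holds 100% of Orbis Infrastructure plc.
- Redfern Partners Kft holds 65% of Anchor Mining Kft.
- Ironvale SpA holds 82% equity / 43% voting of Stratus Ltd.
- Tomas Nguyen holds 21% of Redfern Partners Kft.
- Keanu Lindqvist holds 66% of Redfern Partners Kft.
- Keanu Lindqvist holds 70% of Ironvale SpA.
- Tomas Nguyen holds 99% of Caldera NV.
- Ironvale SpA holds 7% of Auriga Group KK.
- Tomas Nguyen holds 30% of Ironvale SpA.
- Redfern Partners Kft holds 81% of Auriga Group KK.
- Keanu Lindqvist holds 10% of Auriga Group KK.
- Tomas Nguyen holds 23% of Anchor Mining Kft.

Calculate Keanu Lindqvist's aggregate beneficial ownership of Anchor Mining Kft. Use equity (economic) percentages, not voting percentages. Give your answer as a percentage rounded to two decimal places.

Keanu reaches Anchor along 4 paths.
Via Redfern: 66% × 65% = 42.9%.
Via Auriga: 10% × 7% = 0.7%.
Via Redfern → Auriga: 66% × 81% × 7% = 3.7422%.
Via Ironvale → Auriga: 70% × 7% × 7% = 0.343%.
Total: 42.9% + 0.7% + 3.7422% + 0.343% = 47.6852%.
Rounded: 47.69%.

47.69%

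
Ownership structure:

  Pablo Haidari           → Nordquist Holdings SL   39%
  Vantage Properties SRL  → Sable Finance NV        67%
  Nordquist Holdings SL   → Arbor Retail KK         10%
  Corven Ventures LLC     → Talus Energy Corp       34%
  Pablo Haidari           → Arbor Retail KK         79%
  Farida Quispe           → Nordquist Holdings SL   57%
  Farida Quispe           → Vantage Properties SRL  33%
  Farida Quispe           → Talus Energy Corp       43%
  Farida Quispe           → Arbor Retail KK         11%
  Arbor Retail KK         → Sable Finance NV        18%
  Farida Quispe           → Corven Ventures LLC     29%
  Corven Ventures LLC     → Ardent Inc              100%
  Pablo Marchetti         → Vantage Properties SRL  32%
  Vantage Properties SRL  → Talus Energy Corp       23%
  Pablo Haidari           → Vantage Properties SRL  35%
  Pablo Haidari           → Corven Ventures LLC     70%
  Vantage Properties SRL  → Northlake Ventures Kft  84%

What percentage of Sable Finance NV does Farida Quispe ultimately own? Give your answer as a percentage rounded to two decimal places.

Farida reaches Sable along 3 paths.
Via Vantage: 33% × 67% = 22.11%.
Via Nordquist → Arbor: 57% × 10% × 18% = 1.026%.
Via Arbor: 11% × 18% = 1.98%.
Total: 22.11% + 1.026% + 1.98% = 25.116%.
Rounded: 25.12%.

25.12%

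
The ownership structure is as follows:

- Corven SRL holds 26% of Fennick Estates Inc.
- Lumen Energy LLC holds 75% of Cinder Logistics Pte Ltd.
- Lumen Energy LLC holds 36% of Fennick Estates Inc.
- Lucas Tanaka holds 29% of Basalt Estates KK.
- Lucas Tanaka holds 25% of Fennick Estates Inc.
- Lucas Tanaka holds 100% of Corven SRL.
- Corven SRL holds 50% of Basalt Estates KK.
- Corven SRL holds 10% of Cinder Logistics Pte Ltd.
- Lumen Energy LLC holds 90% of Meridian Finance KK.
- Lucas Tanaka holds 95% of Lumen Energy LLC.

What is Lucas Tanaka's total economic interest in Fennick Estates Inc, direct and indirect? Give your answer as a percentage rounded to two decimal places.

85.20%

Lucas reaches Fennick along 3 paths.
Via Corven: 100% × 26% = 26%.
Via Lumen: 95% × 36% = 34.2%.
Direct stake: 25% = 25%.
Total: 26% + 34.2% + 25% = 85.2%.
Rounded: 85.20%.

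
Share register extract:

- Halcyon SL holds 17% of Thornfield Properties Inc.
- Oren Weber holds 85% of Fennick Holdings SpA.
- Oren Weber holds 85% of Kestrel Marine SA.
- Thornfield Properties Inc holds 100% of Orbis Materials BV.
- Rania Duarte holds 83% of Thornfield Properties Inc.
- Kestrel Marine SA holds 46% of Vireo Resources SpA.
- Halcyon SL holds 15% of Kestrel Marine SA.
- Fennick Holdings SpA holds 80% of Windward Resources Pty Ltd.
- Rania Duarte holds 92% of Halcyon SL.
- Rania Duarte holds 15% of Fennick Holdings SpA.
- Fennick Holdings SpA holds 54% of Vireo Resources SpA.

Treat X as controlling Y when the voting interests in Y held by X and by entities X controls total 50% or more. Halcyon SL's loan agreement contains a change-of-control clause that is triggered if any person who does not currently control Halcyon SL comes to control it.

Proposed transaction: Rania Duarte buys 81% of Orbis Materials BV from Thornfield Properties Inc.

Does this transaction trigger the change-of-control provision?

The purchase adds only to Rania's holdings (Thornfield's stake shrinks), so Rania is the only person who could newly come to control Halcyon.
Rania holds 92% of Halcyon, so Rania controls Halcyon.
So Rania already controls Halcyon before the transaction.
After the purchase, Rania holds 81% of Orbis directly, and Thornfield's stake falls to 19%.
Rania controlled Halcyon already, so this is not a new person acquiring control; every other person's position is unchanged or reduced.
No new person acquires control, so the clause is not triggered.

No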